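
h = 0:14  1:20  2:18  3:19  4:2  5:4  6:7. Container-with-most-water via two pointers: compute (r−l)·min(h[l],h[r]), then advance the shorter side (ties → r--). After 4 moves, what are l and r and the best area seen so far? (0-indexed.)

l=1, r=3, best area=42

l=0 r=6: min(14,7)*6=42 best=42 *, r--
l=0 r=5: min(14,4)*5=20 best=42, r--
l=0 r=4: min(14,2)*4=8 best=42, r--
l=0 r=3: min(14,19)*3=42 best=42, l++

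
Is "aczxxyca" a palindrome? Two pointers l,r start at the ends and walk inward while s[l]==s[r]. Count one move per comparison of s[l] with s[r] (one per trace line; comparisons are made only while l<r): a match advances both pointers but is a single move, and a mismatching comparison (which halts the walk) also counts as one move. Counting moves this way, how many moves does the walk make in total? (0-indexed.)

[0,7] 'a'=='a' → l++,r--
[1,6] 'c'=='c' → l++,r--
[2,5] 'z'!='y' → stop

3 moves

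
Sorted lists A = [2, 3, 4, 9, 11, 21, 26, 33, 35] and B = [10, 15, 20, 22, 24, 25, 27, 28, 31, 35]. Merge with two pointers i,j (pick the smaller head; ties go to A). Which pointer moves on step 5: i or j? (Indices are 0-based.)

i=0 j=0: A[i]=2<=B[j]=10 take 2, i++
i=1 j=0: A[i]=3<=B[j]=10 take 3, i++
i=2 j=0: A[i]=4<=B[j]=10 take 4, i++
i=3 j=0: A[i]=9<=B[j]=10 take 9, i++
i=4 j=0: A[i]=11>B[j]=10 take 10, j++

j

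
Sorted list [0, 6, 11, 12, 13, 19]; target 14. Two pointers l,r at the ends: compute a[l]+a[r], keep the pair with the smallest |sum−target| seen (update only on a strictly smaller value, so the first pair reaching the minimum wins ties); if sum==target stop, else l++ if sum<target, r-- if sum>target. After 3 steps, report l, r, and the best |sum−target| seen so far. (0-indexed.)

l=1, r=3, best |Δ|=1

l=0 r=5: 0+19=19 d=5 *, r--
l=0 r=4: 0+13=13 d=1 *, l++
l=1 r=4: 6+13=19 d=5, r--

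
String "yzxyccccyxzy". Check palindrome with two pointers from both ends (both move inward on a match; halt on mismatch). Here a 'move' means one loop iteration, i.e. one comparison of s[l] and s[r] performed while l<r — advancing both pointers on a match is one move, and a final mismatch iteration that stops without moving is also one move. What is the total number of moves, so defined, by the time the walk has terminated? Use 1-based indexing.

[1,12] 'y'=='y' → l++,r--
[2,11] 'z'=='z' → l++,r--
[3,10] 'x'=='x' → l++,r--
[4,9] 'y'=='y' → l++,r--
[5,8] 'c'=='c' → l++,r--
[6,7] 'c'=='c' → l++,r--

6 moves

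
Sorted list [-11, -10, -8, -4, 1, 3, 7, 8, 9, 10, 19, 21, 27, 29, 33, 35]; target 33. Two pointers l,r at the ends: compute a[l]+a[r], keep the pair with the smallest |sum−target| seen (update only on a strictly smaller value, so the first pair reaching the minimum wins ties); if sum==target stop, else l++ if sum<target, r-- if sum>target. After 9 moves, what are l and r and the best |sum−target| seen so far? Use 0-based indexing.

[0,15] -11+35=24 d=9 * → l++
[1,15] -10+35=25 d=8 * → l++
[2,15] -8+35=27 d=6 * → l++
[3,15] -4+35=31 d=2 * → l++
[4,15] 1+35=36 d=3 → r--
[4,14] 1+33=34 d=1 * → r--
[4,13] 1+29=30 d=3 → l++
[5,13] 3+29=32 d=1 → l++
[6,13] 7+29=36 d=3 → r--

l=6, r=12, best |Δ|=1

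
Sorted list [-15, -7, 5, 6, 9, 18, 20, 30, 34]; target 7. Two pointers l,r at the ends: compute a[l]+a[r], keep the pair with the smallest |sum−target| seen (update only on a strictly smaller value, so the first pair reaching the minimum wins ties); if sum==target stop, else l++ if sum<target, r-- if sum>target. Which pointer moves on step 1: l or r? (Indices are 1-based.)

r

l=1 r=9: -15+34=19 d=12 *, r--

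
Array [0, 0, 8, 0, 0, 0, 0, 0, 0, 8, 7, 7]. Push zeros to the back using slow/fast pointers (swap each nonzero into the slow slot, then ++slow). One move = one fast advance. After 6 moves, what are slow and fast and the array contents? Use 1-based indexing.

slow=2, fast=7, a=[8, 0, 0, 0, 0, 0, 0, 0, 0, 8, 7, 7]

(s=1,f=1) a[fast]=0 → fast++
(s=1,f=2) a[fast]=0 → fast++
(s=1,f=3) a[fast]=8≠0 swap→a[1]=8 → slow++,fast++
(s=2,f=4) a[fast]=0 → fast++
(s=2,f=5) a[fast]=0 → fast++
(s=2,f=6) a[fast]=0 → fast++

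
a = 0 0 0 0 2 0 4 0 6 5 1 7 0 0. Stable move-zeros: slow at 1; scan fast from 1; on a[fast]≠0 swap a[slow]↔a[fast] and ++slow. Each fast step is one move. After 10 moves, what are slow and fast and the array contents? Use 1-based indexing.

(s=1,f=1) a[fast]=0 → fast++
(s=1,f=2) a[fast]=0 → fast++
(s=1,f=3) a[fast]=0 → fast++
(s=1,f=4) a[fast]=0 → fast++
(s=1,f=5) a[fast]=2≠0 swap→a[1]=2 → slow++,fast++
(s=2,f=6) a[fast]=0 → fast++
(s=2,f=7) a[fast]=4≠0 swap→a[2]=4 → slow++,fast++
(s=3,f=8) a[fast]=0 → fast++
(s=3,f=9) a[fast]=6≠0 swap→a[3]=6 → slow++,fast++
(s=4,f=10) a[fast]=5≠0 swap→a[4]=5 → slow++,fast++

slow=5, fast=11, a=[2, 4, 6, 5, 0, 0, 0, 0, 0, 0, 1, 7, 0, 0]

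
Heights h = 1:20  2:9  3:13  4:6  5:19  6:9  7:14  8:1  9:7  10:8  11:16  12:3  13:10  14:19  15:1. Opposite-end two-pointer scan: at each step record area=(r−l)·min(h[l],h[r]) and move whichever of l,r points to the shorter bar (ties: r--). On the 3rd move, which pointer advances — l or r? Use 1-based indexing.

l=1 r=15: min(20,1)*14=14 best=14 *, r--
l=1 r=14: min(20,19)*13=247 best=247 *, r--
l=1 r=13: min(20,10)*12=120 best=247, r--

r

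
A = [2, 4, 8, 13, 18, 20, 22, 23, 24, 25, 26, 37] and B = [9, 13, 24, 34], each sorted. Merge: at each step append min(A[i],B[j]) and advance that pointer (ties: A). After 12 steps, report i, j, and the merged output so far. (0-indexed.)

i=9, j=3, merged so far=[2, 4, 8, 9, 13, 13, 18, 20, 22, 23, 24, 24]

i=0 j=0: A[i]=2<=B[j]=9 take 2, i++
i=1 j=0: A[i]=4<=B[j]=9 take 4, i++
i=2 j=0: A[i]=8<=B[j]=9 take 8, i++
i=3 j=0: A[i]=13>B[j]=9 take 9, j++
i=3 j=1: A[i]=13<=B[j]=13 take 13, i++
i=4 j=1: A[i]=18>B[j]=13 take 13, j++
i=4 j=2: A[i]=18<=B[j]=24 take 18, i++
i=5 j=2: A[i]=20<=B[j]=24 take 20, i++
i=6 j=2: A[i]=22<=B[j]=24 take 22, i++
i=7 j=2: A[i]=23<=B[j]=24 take 23, i++
i=8 j=2: A[i]=24<=B[j]=24 take 24, i++
i=9 j=2: A[i]=25>B[j]=24 take 24, j++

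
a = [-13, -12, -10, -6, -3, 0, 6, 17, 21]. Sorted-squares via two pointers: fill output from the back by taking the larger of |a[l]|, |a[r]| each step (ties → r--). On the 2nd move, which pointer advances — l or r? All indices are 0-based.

[0,8] |-13|<=|21| out[8]=441 → r--
[0,7] |-13|<=|17| out[7]=289 → r--

r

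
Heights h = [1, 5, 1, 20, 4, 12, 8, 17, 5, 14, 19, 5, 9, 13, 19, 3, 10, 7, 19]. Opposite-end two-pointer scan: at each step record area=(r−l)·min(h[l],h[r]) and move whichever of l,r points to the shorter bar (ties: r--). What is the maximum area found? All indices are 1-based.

max area = 285

[1,19] min(1,19)*18=18 best=18 * → l++
[2,19] min(5,19)*17=85 best=85 * → l++
[3,19] min(1,19)*16=16 best=85 → l++
[4,19] min(20,19)*15=285 best=285 * → r--
[4,18] min(20,7)*14=98 best=285 → r--
[4,17] min(20,10)*13=130 best=285 → r--
[4,16] min(20,3)*12=36 best=285 → r--
[4,15] min(20,19)*11=209 best=285 → r--
[4,14] min(20,13)*10=130 best=285 → r--
[4,13] min(20,9)*9=81 best=285 → r--
[4,12] min(20,5)*8=40 best=285 → r--
[4,11] min(20,19)*7=133 best=285 → r--
[4,10] min(20,14)*6=84 best=285 → r--
[4,9] min(20,5)*5=25 best=285 → r--
[4,8] min(20,17)*4=68 best=285 → r--
[4,7] min(20,8)*3=24 best=285 → r--
[4,6] min(20,12)*2=24 best=285 → r--
[4,5] min(20,4)*1=4 best=285 → r--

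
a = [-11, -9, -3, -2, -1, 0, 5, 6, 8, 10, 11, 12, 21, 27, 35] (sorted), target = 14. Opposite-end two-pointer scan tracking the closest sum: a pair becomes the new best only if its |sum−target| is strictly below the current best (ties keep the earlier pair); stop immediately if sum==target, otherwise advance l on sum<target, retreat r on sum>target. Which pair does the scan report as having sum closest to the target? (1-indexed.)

pair (6, 8) with sum 14 (|Δ|=0)

[1,15] -11+35=24 d=10 * → r--
[1,14] -11+27=16 d=2 * → r--
[1,13] -11+21=10 d=4 → l++
[2,13] -9+21=12 d=2 → l++
[3,13] -3+21=18 d=4 → r--
[3,12] -3+12=9 d=5 → l++
[4,12] -2+12=10 d=4 → l++
[5,12] -1+12=11 d=3 → l++
[6,12] 0+12=12 d=2 → l++
[7,12] 5+12=17 d=3 → r--
[7,11] 5+11=16 d=2 → r--
[7,10] 5+10=15 d=1 * → r--
[7,9] 5+8=13 d=1 → l++
[8,9] 6+8=14 d=0 * → stop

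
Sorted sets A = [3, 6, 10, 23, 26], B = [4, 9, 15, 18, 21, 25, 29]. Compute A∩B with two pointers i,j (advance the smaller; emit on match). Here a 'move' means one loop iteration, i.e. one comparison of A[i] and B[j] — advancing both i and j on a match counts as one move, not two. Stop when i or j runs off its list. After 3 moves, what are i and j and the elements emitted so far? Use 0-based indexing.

i=2, j=1, emitted=[]

i=0 j=0: 3<4, i++
i=1 j=0: 6>4, j++
i=1 j=1: 6<9, i++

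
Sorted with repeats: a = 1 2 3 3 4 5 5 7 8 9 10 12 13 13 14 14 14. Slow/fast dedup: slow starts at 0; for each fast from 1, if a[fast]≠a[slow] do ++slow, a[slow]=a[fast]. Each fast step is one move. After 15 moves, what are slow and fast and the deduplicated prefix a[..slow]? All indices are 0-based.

slow=11, fast=16, prefix=[1, 2, 3, 4, 5, 7, 8, 9, 10, 12, 13, 14]

slow=0 fast=1: a[fast]=2≠a[slow]=1 write a[1]=2, slow++,fast++
slow=1 fast=2: a[fast]=3≠a[slow]=2 write a[2]=3, slow++,fast++
slow=2 fast=3: a[fast]=3=a[slow] dup, fast++
slow=2 fast=4: a[fast]=4≠a[slow]=3 write a[3]=4, slow++,fast++
slow=3 fast=5: a[fast]=5≠a[slow]=4 write a[4]=5, slow++,fast++
slow=4 fast=6: a[fast]=5=a[slow] dup, fast++
slow=4 fast=7: a[fast]=7≠a[slow]=5 write a[5]=7, slow++,fast++
slow=5 fast=8: a[fast]=8≠a[slow]=7 write a[6]=8, slow++,fast++
slow=6 fast=9: a[fast]=9≠a[slow]=8 write a[7]=9, slow++,fast++
slow=7 fast=10: a[fast]=10≠a[slow]=9 write a[8]=10, slow++,fast++
slow=8 fast=11: a[fast]=12≠a[slow]=10 write a[9]=12, slow++,fast++
slow=9 fast=12: a[fast]=13≠a[slow]=12 write a[10]=13, slow++,fast++
slow=10 fast=13: a[fast]=13=a[slow] dup, fast++
slow=10 fast=14: a[fast]=14≠a[slow]=13 write a[11]=14, slow++,fast++
slow=11 fast=15: a[fast]=14=a[slow] dup, fast++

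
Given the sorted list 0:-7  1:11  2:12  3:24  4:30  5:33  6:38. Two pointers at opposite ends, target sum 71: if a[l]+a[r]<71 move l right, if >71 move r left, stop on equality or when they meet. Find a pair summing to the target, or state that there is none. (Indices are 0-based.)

l=0 r=6: -7+38=31 <71, l++
l=1 r=6: 11+38=49 <71, l++
l=2 r=6: 12+38=50 <71, l++
l=3 r=6: 24+38=62 <71, l++
l=4 r=6: 30+38=68 <71, l++
l=5 r=6: 33+38=71, found

(33, 38)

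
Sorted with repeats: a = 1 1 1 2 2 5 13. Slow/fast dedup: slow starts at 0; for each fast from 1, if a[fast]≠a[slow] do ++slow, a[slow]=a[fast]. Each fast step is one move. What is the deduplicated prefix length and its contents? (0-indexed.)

slow=0 fast=1: a[fast]=1=a[slow] dup, fast++
slow=0 fast=2: a[fast]=1=a[slow] dup, fast++
slow=0 fast=3: a[fast]=2≠a[slow]=1 write a[1]=2, slow++,fast++
slow=1 fast=4: a[fast]=2=a[slow] dup, fast++
slow=1 fast=5: a[fast]=5≠a[slow]=2 write a[2]=5, slow++,fast++
slow=2 fast=6: a[fast]=13≠a[slow]=5 write a[3]=13, slow++,fast++

length 4; prefix = [1, 2, 5, 13]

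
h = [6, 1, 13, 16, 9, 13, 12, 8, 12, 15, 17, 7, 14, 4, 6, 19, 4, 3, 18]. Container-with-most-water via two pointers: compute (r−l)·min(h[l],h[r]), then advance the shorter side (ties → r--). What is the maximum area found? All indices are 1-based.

[1,19] min(6,18)*18=108 best=108 * → l++
[2,19] min(1,18)*17=17 best=108 → l++
[3,19] min(13,18)*16=208 best=208 * → l++
[4,19] min(16,18)*15=240 best=240 * → l++
[5,19] min(9,18)*14=126 best=240 → l++
[6,19] min(13,18)*13=169 best=240 → l++
[7,19] min(12,18)*12=144 best=240 → l++
[8,19] min(8,18)*11=88 best=240 → l++
[9,19] min(12,18)*10=120 best=240 → l++
[10,19] min(15,18)*9=135 best=240 → l++
[11,19] min(17,18)*8=136 best=240 → l++
[12,19] min(7,18)*7=49 best=240 → l++
[13,19] min(14,18)*6=84 best=240 → l++
[14,19] min(4,18)*5=20 best=240 → l++
[15,19] min(6,18)*4=24 best=240 → l++
[16,19] min(19,18)*3=54 best=240 → r--
[16,18] min(19,3)*2=6 best=240 → r--
[16,17] min(19,4)*1=4 best=240 → r--

max area = 240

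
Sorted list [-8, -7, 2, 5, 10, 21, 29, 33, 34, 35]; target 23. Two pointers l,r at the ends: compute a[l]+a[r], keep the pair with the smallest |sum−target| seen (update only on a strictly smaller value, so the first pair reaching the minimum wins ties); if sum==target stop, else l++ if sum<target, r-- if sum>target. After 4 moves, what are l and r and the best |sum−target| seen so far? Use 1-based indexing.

l=2, r=7, best |Δ|=2

l=1 r=10: -8+35=27 d=4 *, r--
l=1 r=9: -8+34=26 d=3 *, r--
l=1 r=8: -8+33=25 d=2 *, r--
l=1 r=7: -8+29=21 d=2, l++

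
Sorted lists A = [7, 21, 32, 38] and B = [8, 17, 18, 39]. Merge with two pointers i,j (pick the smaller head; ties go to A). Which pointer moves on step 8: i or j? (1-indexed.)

j

[i=1,j=1] A[i]=7<=B[j]=8 take 7 → i++
[i=2,j=1] A[i]=21>B[j]=8 take 8 → j++
[i=2,j=2] A[i]=21>B[j]=17 take 17 → j++
[i=2,j=3] A[i]=21>B[j]=18 take 18 → j++
[i=2,j=4] A[i]=21<=B[j]=39 take 21 → i++
[i=3,j=4] A[i]=32<=B[j]=39 take 32 → i++
[i=4,j=4] A[i]=38<=B[j]=39 take 38 → i++
[i=5,j=4] A done, take B[j]=39 → j++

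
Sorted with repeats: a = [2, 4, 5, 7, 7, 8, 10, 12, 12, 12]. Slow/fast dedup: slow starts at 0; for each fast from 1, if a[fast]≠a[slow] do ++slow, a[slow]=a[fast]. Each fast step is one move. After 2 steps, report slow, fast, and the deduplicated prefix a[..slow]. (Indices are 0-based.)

slow=2, fast=3, prefix=[2, 4, 5]

(s=0,f=1) a[fast]=4≠a[slow]=2 write a[1]=4 → slow++,fast++
(s=1,f=2) a[fast]=5≠a[slow]=4 write a[2]=5 → slow++,fast++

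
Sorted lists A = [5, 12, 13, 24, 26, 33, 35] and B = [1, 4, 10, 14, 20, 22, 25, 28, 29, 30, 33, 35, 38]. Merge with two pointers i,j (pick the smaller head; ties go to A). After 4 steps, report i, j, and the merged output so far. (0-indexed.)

[i=0,j=0] A[i]=5>B[j]=1 take 1 → j++
[i=0,j=1] A[i]=5>B[j]=4 take 4 → j++
[i=0,j=2] A[i]=5<=B[j]=10 take 5 → i++
[i=1,j=2] A[i]=12>B[j]=10 take 10 → j++

i=1, j=3, merged so far=[1, 4, 5, 10]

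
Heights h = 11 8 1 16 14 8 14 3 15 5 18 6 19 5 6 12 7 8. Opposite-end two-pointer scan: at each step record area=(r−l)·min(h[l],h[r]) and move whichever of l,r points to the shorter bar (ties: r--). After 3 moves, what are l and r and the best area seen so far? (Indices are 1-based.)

l=1 r=18: min(11,8)*17=136 best=136 *, r--
l=1 r=17: min(11,7)*16=112 best=136, r--
l=1 r=16: min(11,12)*15=165 best=165 *, l++

l=2, r=16, best area=165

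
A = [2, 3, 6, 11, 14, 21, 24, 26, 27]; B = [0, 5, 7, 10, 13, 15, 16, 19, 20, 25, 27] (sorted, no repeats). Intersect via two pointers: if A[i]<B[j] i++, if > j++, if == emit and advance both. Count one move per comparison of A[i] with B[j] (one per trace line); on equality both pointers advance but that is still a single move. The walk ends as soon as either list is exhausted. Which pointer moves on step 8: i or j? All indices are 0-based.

[i=0,j=0] 2>0 → j++
[i=0,j=1] 2<5 → i++
[i=1,j=1] 3<5 → i++
[i=2,j=1] 6>5 → j++
[i=2,j=2] 6<7 → i++
[i=3,j=2] 11>7 → j++
[i=3,j=3] 11>10 → j++
[i=3,j=4] 11<13 → i++

i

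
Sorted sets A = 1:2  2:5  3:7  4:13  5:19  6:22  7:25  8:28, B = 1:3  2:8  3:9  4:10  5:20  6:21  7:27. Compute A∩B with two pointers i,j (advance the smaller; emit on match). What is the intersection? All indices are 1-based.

intersection = []

[i=1,j=1] 2<3 → i++
[i=2,j=1] 5>3 → j++
[i=2,j=2] 5<8 → i++
[i=3,j=2] 7<8 → i++
[i=4,j=2] 13>8 → j++
[i=4,j=3] 13>9 → j++
[i=4,j=4] 13>10 → j++
[i=4,j=5] 13<20 → i++
[i=5,j=5] 19<20 → i++
[i=6,j=5] 22>20 → j++
[i=6,j=6] 22>21 → j++
[i=6,j=7] 22<27 → i++
[i=7,j=7] 25<27 → i++
[i=8,j=7] 28>27 → j++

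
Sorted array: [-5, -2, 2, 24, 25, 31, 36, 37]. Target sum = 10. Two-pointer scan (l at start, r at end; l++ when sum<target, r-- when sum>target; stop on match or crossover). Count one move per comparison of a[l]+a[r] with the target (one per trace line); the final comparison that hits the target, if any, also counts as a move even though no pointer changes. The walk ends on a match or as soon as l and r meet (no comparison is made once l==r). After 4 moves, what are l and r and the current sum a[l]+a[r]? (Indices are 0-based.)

[0,7] -5+37=32 >10 → r--
[0,6] -5+36=31 >10 → r--
[0,5] -5+31=26 >10 → r--
[0,4] -5+25=20 >10 → r--

l=0, r=3, sum=19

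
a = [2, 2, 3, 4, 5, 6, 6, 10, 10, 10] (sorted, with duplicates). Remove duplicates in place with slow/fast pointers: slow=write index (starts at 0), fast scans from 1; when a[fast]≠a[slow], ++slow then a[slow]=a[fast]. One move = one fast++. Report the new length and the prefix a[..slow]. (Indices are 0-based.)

length 6; prefix = [2, 3, 4, 5, 6, 10]

slow=0 fast=1: a[fast]=2=a[slow] dup, fast++
slow=0 fast=2: a[fast]=3≠a[slow]=2 write a[1]=3, slow++,fast++
slow=1 fast=3: a[fast]=4≠a[slow]=3 write a[2]=4, slow++,fast++
slow=2 fast=4: a[fast]=5≠a[slow]=4 write a[3]=5, slow++,fast++
slow=3 fast=5: a[fast]=6≠a[slow]=5 write a[4]=6, slow++,fast++
slow=4 fast=6: a[fast]=6=a[slow] dup, fast++
slow=4 fast=7: a[fast]=10≠a[slow]=6 write a[5]=10, slow++,fast++
slow=5 fast=8: a[fast]=10=a[slow] dup, fast++
slow=5 fast=9: a[fast]=10=a[slow] dup, fast++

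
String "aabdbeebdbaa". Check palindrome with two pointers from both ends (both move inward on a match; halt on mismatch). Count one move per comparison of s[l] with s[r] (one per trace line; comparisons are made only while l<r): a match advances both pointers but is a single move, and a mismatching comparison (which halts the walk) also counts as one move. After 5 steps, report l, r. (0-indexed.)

[0,11] 'a'=='a' → l++,r--
[1,10] 'a'=='a' → l++,r--
[2,9] 'b'=='b' → l++,r--
[3,8] 'd'=='d' → l++,r--
[4,7] 'b'=='b' → l++,r--

l=5, r=6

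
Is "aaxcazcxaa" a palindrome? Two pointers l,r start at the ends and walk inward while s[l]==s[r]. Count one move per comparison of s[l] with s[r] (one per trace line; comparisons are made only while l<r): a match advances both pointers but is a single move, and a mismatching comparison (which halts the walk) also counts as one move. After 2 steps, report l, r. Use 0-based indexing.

l=0 r=9: 'a'=='a', l++,r--
l=1 r=8: 'a'=='a', l++,r--

l=2, r=7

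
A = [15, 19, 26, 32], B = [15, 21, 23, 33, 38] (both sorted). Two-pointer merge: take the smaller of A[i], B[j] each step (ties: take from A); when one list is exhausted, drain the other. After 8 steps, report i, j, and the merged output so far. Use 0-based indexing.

[i=0,j=0] A[i]=15<=B[j]=15 take 15 → i++
[i=1,j=0] A[i]=19>B[j]=15 take 15 → j++
[i=1,j=1] A[i]=19<=B[j]=21 take 19 → i++
[i=2,j=1] A[i]=26>B[j]=21 take 21 → j++
[i=2,j=2] A[i]=26>B[j]=23 take 23 → j++
[i=2,j=3] A[i]=26<=B[j]=33 take 26 → i++
[i=3,j=3] A[i]=32<=B[j]=33 take 32 → i++
[i=4,j=3] A done, take B[j]=33 → j++

i=4, j=4, merged so far=[15, 15, 19, 21, 23, 26, 32, 33]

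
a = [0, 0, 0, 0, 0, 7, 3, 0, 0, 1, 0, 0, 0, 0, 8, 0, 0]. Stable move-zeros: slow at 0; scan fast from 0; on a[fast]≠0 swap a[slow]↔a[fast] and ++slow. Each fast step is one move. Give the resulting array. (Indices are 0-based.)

[7, 3, 1, 8, 0, 0, 0, 0, 0, 0, 0, 0, 0, 0, 0, 0, 0]

slow=0 fast=0: a[fast]=0, fast++
slow=0 fast=1: a[fast]=0, fast++
slow=0 fast=2: a[fast]=0, fast++
slow=0 fast=3: a[fast]=0, fast++
slow=0 fast=4: a[fast]=0, fast++
slow=0 fast=5: a[fast]=7≠0 swap→a[0]=7, slow++,fast++
slow=1 fast=6: a[fast]=3≠0 swap→a[1]=3, slow++,fast++
slow=2 fast=7: a[fast]=0, fast++
slow=2 fast=8: a[fast]=0, fast++
slow=2 fast=9: a[fast]=1≠0 swap→a[2]=1, slow++,fast++
slow=3 fast=10: a[fast]=0, fast++
slow=3 fast=11: a[fast]=0, fast++
slow=3 fast=12: a[fast]=0, fast++
slow=3 fast=13: a[fast]=0, fast++
slow=3 fast=14: a[fast]=8≠0 swap→a[3]=8, slow++,fast++
slow=4 fast=15: a[fast]=0, fast++
slow=4 fast=16: a[fast]=0, fast++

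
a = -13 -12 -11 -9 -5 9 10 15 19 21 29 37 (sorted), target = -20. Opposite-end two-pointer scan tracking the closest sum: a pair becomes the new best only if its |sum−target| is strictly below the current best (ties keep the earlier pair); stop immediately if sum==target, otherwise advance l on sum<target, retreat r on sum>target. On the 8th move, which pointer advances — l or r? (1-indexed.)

[1,12] -13+37=24 d=44 * → r--
[1,11] -13+29=16 d=36 * → r--
[1,10] -13+21=8 d=28 * → r--
[1,9] -13+19=6 d=26 * → r--
[1,8] -13+15=2 d=22 * → r--
[1,7] -13+10=-3 d=17 * → r--
[1,6] -13+9=-4 d=16 * → r--
[1,5] -13+-5=-18 d=2 * → r--

r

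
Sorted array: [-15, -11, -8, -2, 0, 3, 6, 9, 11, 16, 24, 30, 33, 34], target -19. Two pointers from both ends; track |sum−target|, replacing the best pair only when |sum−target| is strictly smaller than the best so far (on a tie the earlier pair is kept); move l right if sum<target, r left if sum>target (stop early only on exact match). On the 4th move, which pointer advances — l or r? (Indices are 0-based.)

r

[0,13] -15+34=19 d=38 * → r--
[0,12] -15+33=18 d=37 * → r--
[0,11] -15+30=15 d=34 * → r--
[0,10] -15+24=9 d=28 * → r--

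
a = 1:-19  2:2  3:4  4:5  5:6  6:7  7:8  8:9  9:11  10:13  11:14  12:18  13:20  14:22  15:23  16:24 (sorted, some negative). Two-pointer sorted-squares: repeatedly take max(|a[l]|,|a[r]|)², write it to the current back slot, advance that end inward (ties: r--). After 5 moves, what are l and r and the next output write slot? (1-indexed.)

l=2, r=12, next write slot=11

[1,16] |-19|<=|24| out[16]=576 → r--
[1,15] |-19|<=|23| out[15]=529 → r--
[1,14] |-19|<=|22| out[14]=484 → r--
[1,13] |-19|<=|20| out[13]=400 → r--
[1,12] |-19|>|18| out[12]=361 → l++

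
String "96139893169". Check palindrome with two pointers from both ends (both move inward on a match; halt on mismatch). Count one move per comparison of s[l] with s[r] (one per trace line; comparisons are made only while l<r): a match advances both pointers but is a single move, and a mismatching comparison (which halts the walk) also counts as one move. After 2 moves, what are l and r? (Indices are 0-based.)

l=0 r=10: '9'=='9', l++,r--
l=1 r=9: '6'=='6', l++,r--

l=2, r=8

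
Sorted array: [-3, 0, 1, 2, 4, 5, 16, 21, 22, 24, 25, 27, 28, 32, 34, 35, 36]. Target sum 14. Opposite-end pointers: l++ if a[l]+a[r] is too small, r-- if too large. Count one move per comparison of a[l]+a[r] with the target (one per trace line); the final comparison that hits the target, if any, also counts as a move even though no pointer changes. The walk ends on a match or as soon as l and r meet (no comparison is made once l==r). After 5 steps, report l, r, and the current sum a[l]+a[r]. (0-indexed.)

l=0, r=11, sum=24

[0,16] -3+36=33 >14 → r--
[0,15] -3+35=32 >14 → r--
[0,14] -3+34=31 >14 → r--
[0,13] -3+32=29 >14 → r--
[0,12] -3+28=25 >14 → r--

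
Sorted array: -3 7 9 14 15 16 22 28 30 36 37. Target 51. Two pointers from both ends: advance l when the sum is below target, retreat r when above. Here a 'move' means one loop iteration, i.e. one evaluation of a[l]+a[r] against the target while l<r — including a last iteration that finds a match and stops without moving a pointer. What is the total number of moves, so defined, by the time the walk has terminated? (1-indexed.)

4 moves

l=1 r=11: -3+37=34 <51, l++
l=2 r=11: 7+37=44 <51, l++
l=3 r=11: 9+37=46 <51, l++
l=4 r=11: 14+37=51, found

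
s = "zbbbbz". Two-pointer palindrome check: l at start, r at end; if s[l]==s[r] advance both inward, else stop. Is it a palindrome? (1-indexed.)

palindrome

l=1 r=6: 'z'=='z', l++,r--
l=2 r=5: 'b'=='b', l++,r--
l=3 r=4: 'b'=='b', l++,r--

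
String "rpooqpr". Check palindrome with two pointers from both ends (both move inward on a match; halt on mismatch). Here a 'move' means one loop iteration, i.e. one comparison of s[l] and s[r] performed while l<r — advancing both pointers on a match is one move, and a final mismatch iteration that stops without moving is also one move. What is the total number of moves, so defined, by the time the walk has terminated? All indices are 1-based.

l=1 r=7: 'r'=='r', l++,r--
l=2 r=6: 'p'=='p', l++,r--
l=3 r=5: 'o'!='q', stop

3 moves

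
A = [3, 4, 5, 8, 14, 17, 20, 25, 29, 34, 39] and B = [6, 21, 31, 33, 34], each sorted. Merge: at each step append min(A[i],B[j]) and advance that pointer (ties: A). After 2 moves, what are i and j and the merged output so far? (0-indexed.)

[i=0,j=0] A[i]=3<=B[j]=6 take 3 → i++
[i=1,j=0] A[i]=4<=B[j]=6 take 4 → i++

i=2, j=0, merged so far=[3, 4]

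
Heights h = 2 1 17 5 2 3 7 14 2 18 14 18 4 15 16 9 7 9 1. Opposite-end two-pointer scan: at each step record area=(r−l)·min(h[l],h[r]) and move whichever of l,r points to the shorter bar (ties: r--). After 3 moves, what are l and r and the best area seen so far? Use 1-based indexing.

l=3, r=18, best area=34

[1,19] min(2,1)*18=18 best=18 * → r--
[1,18] min(2,9)*17=34 best=34 * → l++
[2,18] min(1,9)*16=16 best=34 → l++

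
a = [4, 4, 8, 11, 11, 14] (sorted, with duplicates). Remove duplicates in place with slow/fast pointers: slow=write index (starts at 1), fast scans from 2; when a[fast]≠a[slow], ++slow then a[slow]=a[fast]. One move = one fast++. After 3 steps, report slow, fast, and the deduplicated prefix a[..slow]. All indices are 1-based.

(s=1,f=2) a[fast]=4=a[slow] dup → fast++
(s=1,f=3) a[fast]=8≠a[slow]=4 write a[2]=8 → slow++,fast++
(s=2,f=4) a[fast]=11≠a[slow]=8 write a[3]=11 → slow++,fast++

slow=3, fast=5, prefix=[4, 8, 11]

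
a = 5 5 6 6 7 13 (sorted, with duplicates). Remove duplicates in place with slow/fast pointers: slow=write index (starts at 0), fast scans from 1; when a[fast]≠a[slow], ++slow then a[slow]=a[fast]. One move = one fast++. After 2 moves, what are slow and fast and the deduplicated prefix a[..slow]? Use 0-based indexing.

(s=0,f=1) a[fast]=5=a[slow] dup → fast++
(s=0,f=2) a[fast]=6≠a[slow]=5 write a[1]=6 → slow++,fast++

slow=1, fast=3, prefix=[5, 6]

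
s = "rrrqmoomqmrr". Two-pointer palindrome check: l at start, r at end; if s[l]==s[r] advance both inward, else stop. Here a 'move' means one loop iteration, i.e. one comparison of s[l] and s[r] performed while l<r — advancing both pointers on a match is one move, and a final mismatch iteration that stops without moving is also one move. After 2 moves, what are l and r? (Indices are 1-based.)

l=1 r=12: 'r'=='r', l++,r--
l=2 r=11: 'r'=='r', l++,r--

l=3, r=10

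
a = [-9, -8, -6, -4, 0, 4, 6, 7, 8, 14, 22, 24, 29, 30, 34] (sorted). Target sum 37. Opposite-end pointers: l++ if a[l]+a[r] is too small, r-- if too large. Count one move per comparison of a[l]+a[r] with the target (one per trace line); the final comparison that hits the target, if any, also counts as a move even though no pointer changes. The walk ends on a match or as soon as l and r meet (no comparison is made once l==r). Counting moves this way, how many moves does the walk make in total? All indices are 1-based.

9 moves

[1,15] -9+34=25 <37 → l++
[2,15] -8+34=26 <37 → l++
[3,15] -6+34=28 <37 → l++
[4,15] -4+34=30 <37 → l++
[5,15] 0+34=34 <37 → l++
[6,15] 4+34=38 >37 → r--
[6,14] 4+30=34 <37 → l++
[7,14] 6+30=36 <37 → l++
[8,14] 7+30=37 → found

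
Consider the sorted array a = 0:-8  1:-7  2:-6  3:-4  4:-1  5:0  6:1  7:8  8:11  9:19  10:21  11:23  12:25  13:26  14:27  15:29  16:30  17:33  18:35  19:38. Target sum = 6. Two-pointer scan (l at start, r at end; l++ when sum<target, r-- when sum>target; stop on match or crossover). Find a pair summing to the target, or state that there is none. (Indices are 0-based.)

[0,19] -8+38=30 >6 → r--
[0,18] -8+35=27 >6 → r--
[0,17] -8+33=25 >6 → r--
[0,16] -8+30=22 >6 → r--
[0,15] -8+29=21 >6 → r--
[0,14] -8+27=19 >6 → r--
[0,13] -8+26=18 >6 → r--
[0,12] -8+25=17 >6 → r--
[0,11] -8+23=15 >6 → r--
[0,10] -8+21=13 >6 → r--
[0,9] -8+19=11 >6 → r--
[0,8] -8+11=3 <6 → l++
[1,8] -7+11=4 <6 → l++
[2,8] -6+11=5 <6 → l++
[3,8] -4+11=7 >6 → r--
[3,7] -4+8=4 <6 → l++
[4,7] -1+8=7 >6 → r--
[4,6] -1+1=0 <6 → l++
[5,6] 0+1=1 <6 → l++

no pair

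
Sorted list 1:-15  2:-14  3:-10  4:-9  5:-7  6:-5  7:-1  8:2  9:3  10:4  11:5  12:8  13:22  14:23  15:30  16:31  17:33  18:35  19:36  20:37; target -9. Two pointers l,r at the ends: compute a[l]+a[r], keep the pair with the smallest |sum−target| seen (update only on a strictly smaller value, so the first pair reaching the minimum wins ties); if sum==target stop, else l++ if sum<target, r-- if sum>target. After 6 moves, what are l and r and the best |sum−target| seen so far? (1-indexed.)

l=1, r=14, best |Δ|=24

[1,20] -15+37=22 d=31 * → r--
[1,19] -15+36=21 d=30 * → r--
[1,18] -15+35=20 d=29 * → r--
[1,17] -15+33=18 d=27 * → r--
[1,16] -15+31=16 d=25 * → r--
[1,15] -15+30=15 d=24 * → r--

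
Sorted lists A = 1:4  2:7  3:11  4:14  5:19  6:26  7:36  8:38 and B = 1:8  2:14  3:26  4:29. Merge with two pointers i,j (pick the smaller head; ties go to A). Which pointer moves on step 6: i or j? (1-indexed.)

j

[i=1,j=1] A[i]=4<=B[j]=8 take 4 → i++
[i=2,j=1] A[i]=7<=B[j]=8 take 7 → i++
[i=3,j=1] A[i]=11>B[j]=8 take 8 → j++
[i=3,j=2] A[i]=11<=B[j]=14 take 11 → i++
[i=4,j=2] A[i]=14<=B[j]=14 take 14 → i++
[i=5,j=2] A[i]=19>B[j]=14 take 14 → j++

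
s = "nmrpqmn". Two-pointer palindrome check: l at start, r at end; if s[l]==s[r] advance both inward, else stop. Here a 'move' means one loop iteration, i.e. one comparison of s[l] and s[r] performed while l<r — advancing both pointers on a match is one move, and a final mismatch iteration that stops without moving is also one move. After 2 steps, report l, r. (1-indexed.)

l=3, r=5

l=1 r=7: 'n'=='n', l++,r--
l=2 r=6: 'm'=='m', l++,r--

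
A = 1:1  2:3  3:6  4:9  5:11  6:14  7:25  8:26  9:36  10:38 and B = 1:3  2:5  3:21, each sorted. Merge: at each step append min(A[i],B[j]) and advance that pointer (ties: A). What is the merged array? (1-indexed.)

[i=1,j=1] A[i]=1<=B[j]=3 take 1 → i++
[i=2,j=1] A[i]=3<=B[j]=3 take 3 → i++
[i=3,j=1] A[i]=6>B[j]=3 take 3 → j++
[i=3,j=2] A[i]=6>B[j]=5 take 5 → j++
[i=3,j=3] A[i]=6<=B[j]=21 take 6 → i++
[i=4,j=3] A[i]=9<=B[j]=21 take 9 → i++
[i=5,j=3] A[i]=11<=B[j]=21 take 11 → i++
[i=6,j=3] A[i]=14<=B[j]=21 take 14 → i++
[i=7,j=3] A[i]=25>B[j]=21 take 21 → j++
[i=7,j=4] B done, take A[i]=25 → i++
[i=8,j=4] B done, take A[i]=26 → i++
[i=9,j=4] B done, take A[i]=36 → i++
[i=10,j=4] B done, take A[i]=38 → i++

[1, 3, 3, 5, 6, 9, 11, 14, 21, 25, 26, 36, 38]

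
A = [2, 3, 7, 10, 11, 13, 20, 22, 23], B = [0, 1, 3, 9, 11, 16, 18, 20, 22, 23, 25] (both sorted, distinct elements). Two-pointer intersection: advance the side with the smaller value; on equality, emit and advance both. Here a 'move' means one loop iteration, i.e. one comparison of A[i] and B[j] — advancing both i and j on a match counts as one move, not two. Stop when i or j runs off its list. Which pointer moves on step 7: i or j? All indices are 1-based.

i

[i=1,j=1] 2>0 → j++
[i=1,j=2] 2>1 → j++
[i=1,j=3] 2<3 → i++
[i=2,j=3] 3==3 emit → i++,j++
[i=3,j=4] 7<9 → i++
[i=4,j=4] 10>9 → j++
[i=4,j=5] 10<11 → i++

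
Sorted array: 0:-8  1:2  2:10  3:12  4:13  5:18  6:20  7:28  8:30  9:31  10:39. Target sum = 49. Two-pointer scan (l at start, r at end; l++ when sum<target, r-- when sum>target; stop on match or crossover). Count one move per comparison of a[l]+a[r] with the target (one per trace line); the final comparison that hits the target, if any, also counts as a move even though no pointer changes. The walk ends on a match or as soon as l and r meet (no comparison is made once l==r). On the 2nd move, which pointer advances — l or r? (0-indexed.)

l

[0,10] -8+39=31 <49 → l++
[1,10] 2+39=41 <49 → l++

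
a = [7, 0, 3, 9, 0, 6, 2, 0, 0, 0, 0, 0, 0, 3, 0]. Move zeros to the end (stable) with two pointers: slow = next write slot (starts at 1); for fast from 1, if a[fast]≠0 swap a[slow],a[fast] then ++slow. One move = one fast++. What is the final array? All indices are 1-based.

slow=1 fast=1: a[fast]=7≠0 swap→a[1]=7, slow++,fast++
slow=2 fast=2: a[fast]=0, fast++
slow=2 fast=3: a[fast]=3≠0 swap→a[2]=3, slow++,fast++
slow=3 fast=4: a[fast]=9≠0 swap→a[3]=9, slow++,fast++
slow=4 fast=5: a[fast]=0, fast++
slow=4 fast=6: a[fast]=6≠0 swap→a[4]=6, slow++,fast++
slow=5 fast=7: a[fast]=2≠0 swap→a[5]=2, slow++,fast++
slow=6 fast=8: a[fast]=0, fast++
slow=6 fast=9: a[fast]=0, fast++
slow=6 fast=10: a[fast]=0, fast++
slow=6 fast=11: a[fast]=0, fast++
slow=6 fast=12: a[fast]=0, fast++
slow=6 fast=13: a[fast]=0, fast++
slow=6 fast=14: a[fast]=3≠0 swap→a[6]=3, slow++,fast++
slow=7 fast=15: a[fast]=0, fast++

[7, 3, 9, 6, 2, 3, 0, 0, 0, 0, 0, 0, 0, 0, 0]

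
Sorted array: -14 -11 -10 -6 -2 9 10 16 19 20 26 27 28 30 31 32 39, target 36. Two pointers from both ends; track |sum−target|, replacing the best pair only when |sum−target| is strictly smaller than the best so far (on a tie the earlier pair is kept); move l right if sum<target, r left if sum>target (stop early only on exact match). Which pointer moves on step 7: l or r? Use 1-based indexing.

r

l=1 r=17: -14+39=25 d=11 *, l++
l=2 r=17: -11+39=28 d=8 *, l++
l=3 r=17: -10+39=29 d=7 *, l++
l=4 r=17: -6+39=33 d=3 *, l++
l=5 r=17: -2+39=37 d=1 *, r--
l=5 r=16: -2+32=30 d=6, l++
l=6 r=16: 9+32=41 d=5, r--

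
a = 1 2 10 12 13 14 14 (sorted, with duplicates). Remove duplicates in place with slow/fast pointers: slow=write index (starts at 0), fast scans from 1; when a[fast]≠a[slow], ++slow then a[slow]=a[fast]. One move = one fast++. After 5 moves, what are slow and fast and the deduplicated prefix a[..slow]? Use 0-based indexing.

slow=5, fast=6, prefix=[1, 2, 10, 12, 13, 14]

slow=0 fast=1: a[fast]=2≠a[slow]=1 write a[1]=2, slow++,fast++
slow=1 fast=2: a[fast]=10≠a[slow]=2 write a[2]=10, slow++,fast++
slow=2 fast=3: a[fast]=12≠a[slow]=10 write a[3]=12, slow++,fast++
slow=3 fast=4: a[fast]=13≠a[slow]=12 write a[4]=13, slow++,fast++
slow=4 fast=5: a[fast]=14≠a[slow]=13 write a[5]=14, slow++,fast++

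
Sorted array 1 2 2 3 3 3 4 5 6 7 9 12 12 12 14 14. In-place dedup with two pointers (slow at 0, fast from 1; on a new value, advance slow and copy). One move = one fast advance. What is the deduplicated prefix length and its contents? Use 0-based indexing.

(s=0,f=1) a[fast]=2≠a[slow]=1 write a[1]=2 → slow++,fast++
(s=1,f=2) a[fast]=2=a[slow] dup → fast++
(s=1,f=3) a[fast]=3≠a[slow]=2 write a[2]=3 → slow++,fast++
(s=2,f=4) a[fast]=3=a[slow] dup → fast++
(s=2,f=5) a[fast]=3=a[slow] dup → fast++
(s=2,f=6) a[fast]=4≠a[slow]=3 write a[3]=4 → slow++,fast++
(s=3,f=7) a[fast]=5≠a[slow]=4 write a[4]=5 → slow++,fast++
(s=4,f=8) a[fast]=6≠a[slow]=5 write a[5]=6 → slow++,fast++
(s=5,f=9) a[fast]=7≠a[slow]=6 write a[6]=7 → slow++,fast++
(s=6,f=10) a[fast]=9≠a[slow]=7 write a[7]=9 → slow++,fast++
(s=7,f=11) a[fast]=12≠a[slow]=9 write a[8]=12 → slow++,fast++
(s=8,f=12) a[fast]=12=a[slow] dup → fast++
(s=8,f=13) a[fast]=12=a[slow] dup → fast++
(s=8,f=14) a[fast]=14≠a[slow]=12 write a[9]=14 → slow++,fast++
(s=9,f=15) a[fast]=14=a[slow] dup → fast++

length 10; prefix = [1, 2, 3, 4, 5, 6, 7, 9, 12, 14]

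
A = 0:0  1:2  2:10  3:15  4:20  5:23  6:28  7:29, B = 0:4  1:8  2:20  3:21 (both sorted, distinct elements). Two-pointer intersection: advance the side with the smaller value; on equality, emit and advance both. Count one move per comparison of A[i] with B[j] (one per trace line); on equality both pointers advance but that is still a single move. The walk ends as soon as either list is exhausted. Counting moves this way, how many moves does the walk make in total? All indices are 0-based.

i=0 j=0: 0<4, i++
i=1 j=0: 2<4, i++
i=2 j=0: 10>4, j++
i=2 j=1: 10>8, j++
i=2 j=2: 10<20, i++
i=3 j=2: 15<20, i++
i=4 j=2: 20==20 emit, i++,j++
i=5 j=3: 23>21, j++

8 moves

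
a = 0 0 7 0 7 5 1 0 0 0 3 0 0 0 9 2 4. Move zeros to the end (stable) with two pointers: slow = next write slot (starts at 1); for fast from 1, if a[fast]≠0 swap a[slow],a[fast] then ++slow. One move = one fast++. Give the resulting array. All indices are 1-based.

[7, 7, 5, 1, 3, 9, 2, 4, 0, 0, 0, 0, 0, 0, 0, 0, 0]

(s=1,f=1) a[fast]=0 → fast++
(s=1,f=2) a[fast]=0 → fast++
(s=1,f=3) a[fast]=7≠0 swap→a[1]=7 → slow++,fast++
(s=2,f=4) a[fast]=0 → fast++
(s=2,f=5) a[fast]=7≠0 swap→a[2]=7 → slow++,fast++
(s=3,f=6) a[fast]=5≠0 swap→a[3]=5 → slow++,fast++
(s=4,f=7) a[fast]=1≠0 swap→a[4]=1 → slow++,fast++
(s=5,f=8) a[fast]=0 → fast++
(s=5,f=9) a[fast]=0 → fast++
(s=5,f=10) a[fast]=0 → fast++
(s=5,f=11) a[fast]=3≠0 swap→a[5]=3 → slow++,fast++
(s=6,f=12) a[fast]=0 → fast++
(s=6,f=13) a[fast]=0 → fast++
(s=6,f=14) a[fast]=0 → fast++
(s=6,f=15) a[fast]=9≠0 swap→a[6]=9 → slow++,fast++
(s=7,f=16) a[fast]=2≠0 swap→a[7]=2 → slow++,fast++
(s=8,f=17) a[fast]=4≠0 swap→a[8]=4 → slow++,fast++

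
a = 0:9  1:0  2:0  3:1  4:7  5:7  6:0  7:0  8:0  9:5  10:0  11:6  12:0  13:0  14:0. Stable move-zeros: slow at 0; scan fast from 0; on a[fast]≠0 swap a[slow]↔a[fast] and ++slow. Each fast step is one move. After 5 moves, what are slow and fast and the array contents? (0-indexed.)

slow=0 fast=0: a[fast]=9≠0 swap→a[0]=9, slow++,fast++
slow=1 fast=1: a[fast]=0, fast++
slow=1 fast=2: a[fast]=0, fast++
slow=1 fast=3: a[fast]=1≠0 swap→a[1]=1, slow++,fast++
slow=2 fast=4: a[fast]=7≠0 swap→a[2]=7, slow++,fast++

slow=3, fast=5, a=[9, 1, 7, 0, 0, 7, 0, 0, 0, 5, 0, 6, 0, 0, 0]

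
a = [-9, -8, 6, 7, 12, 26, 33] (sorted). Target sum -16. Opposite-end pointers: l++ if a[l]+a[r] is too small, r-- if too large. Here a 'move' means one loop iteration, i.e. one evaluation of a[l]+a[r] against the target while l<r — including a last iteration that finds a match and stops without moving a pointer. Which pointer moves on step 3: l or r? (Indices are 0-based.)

l=0 r=6: -9+33=24 >-16, r--
l=0 r=5: -9+26=17 >-16, r--
l=0 r=4: -9+12=3 >-16, r--

r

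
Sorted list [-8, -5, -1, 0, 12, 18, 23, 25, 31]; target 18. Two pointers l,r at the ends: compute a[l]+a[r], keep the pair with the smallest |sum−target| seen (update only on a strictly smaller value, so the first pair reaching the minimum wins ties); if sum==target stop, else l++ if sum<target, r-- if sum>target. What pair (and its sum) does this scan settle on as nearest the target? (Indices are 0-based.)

pair (-5, 23) with sum 18 (|Δ|=0)

l=0 r=8: -8+31=23 d=5 *, r--
l=0 r=7: -8+25=17 d=1 *, l++
l=1 r=7: -5+25=20 d=2, r--
l=1 r=6: -5+23=18 d=0 *, stop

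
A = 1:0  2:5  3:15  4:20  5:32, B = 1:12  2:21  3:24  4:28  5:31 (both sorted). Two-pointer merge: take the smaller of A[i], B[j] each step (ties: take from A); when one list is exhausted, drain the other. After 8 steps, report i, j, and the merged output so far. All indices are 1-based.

i=5, j=5, merged so far=[0, 5, 12, 15, 20, 21, 24, 28]

i=1 j=1: A[i]=0<=B[j]=12 take 0, i++
i=2 j=1: A[i]=5<=B[j]=12 take 5, i++
i=3 j=1: A[i]=15>B[j]=12 take 12, j++
i=3 j=2: A[i]=15<=B[j]=21 take 15, i++
i=4 j=2: A[i]=20<=B[j]=21 take 20, i++
i=5 j=2: A[i]=32>B[j]=21 take 21, j++
i=5 j=3: A[i]=32>B[j]=24 take 24, j++
i=5 j=4: A[i]=32>B[j]=28 take 28, j++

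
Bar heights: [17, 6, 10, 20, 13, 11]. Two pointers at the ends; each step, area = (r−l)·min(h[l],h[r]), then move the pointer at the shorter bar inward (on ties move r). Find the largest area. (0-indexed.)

[0,5] min(17,11)*5=55 best=55 * → r--
[0,4] min(17,13)*4=52 best=55 → r--
[0,3] min(17,20)*3=51 best=55 → l++
[1,3] min(6,20)*2=12 best=55 → l++
[2,3] min(10,20)*1=10 best=55 → l++

max area = 55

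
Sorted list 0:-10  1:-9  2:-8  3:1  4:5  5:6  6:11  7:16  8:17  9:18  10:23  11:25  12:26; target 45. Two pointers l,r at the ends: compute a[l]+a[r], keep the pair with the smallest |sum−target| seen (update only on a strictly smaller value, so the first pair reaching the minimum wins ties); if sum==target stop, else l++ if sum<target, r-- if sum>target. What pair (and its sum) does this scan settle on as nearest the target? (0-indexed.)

[0,12] -10+26=16 d=29 * → l++
[1,12] -9+26=17 d=28 * → l++
[2,12] -8+26=18 d=27 * → l++
[3,12] 1+26=27 d=18 * → l++
[4,12] 5+26=31 d=14 * → l++
[5,12] 6+26=32 d=13 * → l++
[6,12] 11+26=37 d=8 * → l++
[7,12] 16+26=42 d=3 * → l++
[8,12] 17+26=43 d=2 * → l++
[9,12] 18+26=44 d=1 * → l++
[10,12] 23+26=49 d=4 → r--
[10,11] 23+25=48 d=3 → r--

pair (18, 26) with sum 44 (|Δ|=1)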